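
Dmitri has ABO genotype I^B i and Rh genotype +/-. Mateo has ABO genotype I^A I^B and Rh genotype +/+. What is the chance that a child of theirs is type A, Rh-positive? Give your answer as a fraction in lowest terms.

ABO cross I^B i × I^A I^B → offspring phenotypes: 1/4 A, 1/2 B, 1/4 AB.
Rh cross +/- × +/+ → 1 Rh+.
Independent loci: P(type A, Rh-positive) = 1/4 × 1 = 1/4.

1/4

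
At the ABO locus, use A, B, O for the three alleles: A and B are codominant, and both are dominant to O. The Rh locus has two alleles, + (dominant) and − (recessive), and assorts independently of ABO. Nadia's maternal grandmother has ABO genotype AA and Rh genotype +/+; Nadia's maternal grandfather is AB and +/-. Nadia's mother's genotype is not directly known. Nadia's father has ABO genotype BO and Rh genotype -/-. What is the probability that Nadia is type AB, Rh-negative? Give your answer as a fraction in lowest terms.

Nadia's mother's ABO genotype from AA × AB: 1/2 AA, 1/2 AB.
Crossing each possibility with the father BO and summing P(type AB): 1/2·1/2 + 1/2·1/4 = 3/8.
Similarly for Rh via the mother's Rh distribution: P(Rh-) = 1/4.
Independent loci: 3/8 × 1/4 = 3/32.

3/32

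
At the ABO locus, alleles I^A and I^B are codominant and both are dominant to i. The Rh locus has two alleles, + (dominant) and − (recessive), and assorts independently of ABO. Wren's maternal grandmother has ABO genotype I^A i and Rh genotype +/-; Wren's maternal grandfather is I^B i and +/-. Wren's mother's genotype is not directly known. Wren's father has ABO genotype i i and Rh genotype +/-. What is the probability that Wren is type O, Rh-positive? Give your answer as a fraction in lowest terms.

Wren's mother's ABO genotype from I^A i × I^B i: 1/4 I^A I^B, 1/4 I^A i, 1/4 I^B i, 1/4 i i.
Crossing each possibility with the father i i and summing P(type O): 1/4·0 + 1/4·1/2 + 1/4·1/2 + 1/4·1 = 1/2.
Similarly for Rh via the mother's Rh distribution: P(Rh+) = 3/4.
Independent loci: 1/2 × 3/4 = 3/8.

3/8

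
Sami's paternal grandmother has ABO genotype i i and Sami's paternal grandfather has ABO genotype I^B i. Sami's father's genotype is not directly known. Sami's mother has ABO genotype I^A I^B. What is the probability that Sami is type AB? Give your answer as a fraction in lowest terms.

Sami's father's ABO genotype from i i × I^B i: 1/2 I^B i, 1/2 i i.
Crossing each possibility with the mother I^A I^B and summing P(type AB): 1/2·1/4 + 1/2·0 = 1/8.

1/8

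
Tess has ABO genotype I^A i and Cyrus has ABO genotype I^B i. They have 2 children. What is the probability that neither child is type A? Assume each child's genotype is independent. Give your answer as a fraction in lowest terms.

ABO cross I^A i × I^B i → 1/4 O, 1/4 A, 1/4 B, 1/4 AB.
So P(type A) = 1/4 per child.
P(not type A) = 3/4 for one child; (3/4)^2 = 9/16.

9/16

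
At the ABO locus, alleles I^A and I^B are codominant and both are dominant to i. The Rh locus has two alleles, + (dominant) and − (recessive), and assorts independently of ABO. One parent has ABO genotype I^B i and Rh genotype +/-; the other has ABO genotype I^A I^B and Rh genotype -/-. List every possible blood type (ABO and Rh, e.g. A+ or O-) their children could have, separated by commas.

Gametes from I^B i × I^A I^B give offspring ABO genotypes I^A I^B, I^A i, I^B I^B, I^B i, i.e. phenotypes A, B, AB.
Rh cross +/- × -/- → phenotypes Rh+, Rh-.
Combining independently: A+, A-, B+, B-, AB+, AB-.

A+, A-, B+, B-, AB+, AB-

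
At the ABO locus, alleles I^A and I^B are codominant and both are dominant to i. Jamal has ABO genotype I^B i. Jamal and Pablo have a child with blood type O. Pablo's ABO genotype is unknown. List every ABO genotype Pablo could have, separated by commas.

For each candidate genotype of Pablo, check whether crossing it with I^B i can produce every observed child phenotype.
  I^A I^A → possible child types {A, AB} ✗
  I^A I^B → possible child types {A, B, AB} ✗
  I^A i → possible child types {O, A, B, AB} ✓
  I^B I^B → possible child types {B} ✗
  I^B i → possible child types {O, B} ✓
  i i → possible child types {O, B} ✓

I^A i, I^B i, i i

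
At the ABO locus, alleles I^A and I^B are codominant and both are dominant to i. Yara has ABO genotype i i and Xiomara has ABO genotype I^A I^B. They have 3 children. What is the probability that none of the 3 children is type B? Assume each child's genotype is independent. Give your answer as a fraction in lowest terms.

ABO cross i i × I^A I^B → 1/2 A, 1/2 B.
So P(type B) = 1/2 per child.
P(not type B) = 1/2 for one child; (1/2)^3 = 1/8.

1/8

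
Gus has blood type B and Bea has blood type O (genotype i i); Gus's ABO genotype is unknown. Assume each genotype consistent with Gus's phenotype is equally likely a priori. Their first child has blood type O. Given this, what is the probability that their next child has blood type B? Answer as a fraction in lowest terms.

Possible genotypes: Gus ∈ {I^B I^B, I^B i}; Bea ∈ {i i}.
Weight each parental genotype pair by prior × P(type-O child):
  I^B i × i i: posterior weight 1; P(next child type B) = 1/2.
Weighted sum = 1/2.

1/2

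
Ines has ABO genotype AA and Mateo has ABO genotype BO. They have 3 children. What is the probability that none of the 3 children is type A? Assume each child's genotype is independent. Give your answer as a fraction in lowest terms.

ABO cross AA × BO → 1/2 A, 1/2 AB.
So P(type A) = 1/2 per child.
P(not type A) = 1/2 for one child; (1/2)^3 = 1/8.

1/8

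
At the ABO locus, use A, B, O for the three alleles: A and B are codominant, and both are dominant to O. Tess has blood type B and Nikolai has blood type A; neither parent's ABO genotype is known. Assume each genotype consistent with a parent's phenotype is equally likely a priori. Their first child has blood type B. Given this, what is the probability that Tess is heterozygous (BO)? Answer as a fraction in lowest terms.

1/3

Possible genotypes: Tess ∈ {BB, BO}; Nikolai ∈ {AA, AO}.
Weight each parental genotype pair by prior × P(type-B child):
  BB × AO: posterior weight 2/3.
  BO × AO: posterior weight 1/3.
Sum the posterior weight over pairs where Tess is BO: 1/3.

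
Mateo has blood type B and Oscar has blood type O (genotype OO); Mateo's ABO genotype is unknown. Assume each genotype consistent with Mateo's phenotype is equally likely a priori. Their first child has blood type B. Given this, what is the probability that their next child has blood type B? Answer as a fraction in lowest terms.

Possible genotypes: Mateo ∈ {BB, BO}; Oscar ∈ {OO}.
Weight each parental genotype pair by prior × P(type-B child):
  BB × OO: posterior weight 2/3; P(next child type B) = 1.
  BO × OO: posterior weight 1/3; P(next child type B) = 1/2.
Weighted sum = 5/6.

5/6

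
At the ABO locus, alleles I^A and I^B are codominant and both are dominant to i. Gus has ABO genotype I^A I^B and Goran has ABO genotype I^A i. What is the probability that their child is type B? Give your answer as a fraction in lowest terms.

1/4

ABO cross I^A I^B × I^A i → offspring phenotypes: 1/2 A, 1/4 B, 1/4 AB.
So P(type B) = 1/4.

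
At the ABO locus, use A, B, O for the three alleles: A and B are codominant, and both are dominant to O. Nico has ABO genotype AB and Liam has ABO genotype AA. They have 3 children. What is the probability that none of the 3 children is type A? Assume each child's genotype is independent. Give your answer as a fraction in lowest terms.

1/8

ABO cross AB × AA → 1/2 A, 1/2 AB.
So P(type A) = 1/2 per child.
P(not type A) = 1/2 for one child; (1/2)^3 = 1/8.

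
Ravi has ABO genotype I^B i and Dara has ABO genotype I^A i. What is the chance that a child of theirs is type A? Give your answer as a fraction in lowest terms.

ABO cross I^B i × I^A i → offspring phenotypes: 1/4 O, 1/4 A, 1/4 B, 1/4 AB.
So P(type A) = 1/4.

1/4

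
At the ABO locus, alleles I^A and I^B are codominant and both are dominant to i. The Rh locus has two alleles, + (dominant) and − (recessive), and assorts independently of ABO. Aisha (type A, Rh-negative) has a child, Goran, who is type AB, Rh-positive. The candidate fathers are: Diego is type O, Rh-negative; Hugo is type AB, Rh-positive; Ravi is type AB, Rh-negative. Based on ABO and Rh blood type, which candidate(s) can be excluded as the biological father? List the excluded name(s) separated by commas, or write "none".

Diego, Ravi

A candidate is excluded only if no genotype consistent with his phenotype could produce a type AB, Rh-positive child with a type A, Rh-negative mother.
Diego (type O, Rh-): no genotype consistent with that phenotype can produce a type-AB Rh+ child with a type-A mother.
Ravi (type AB, Rh-): no genotype consistent with that phenotype can produce a type-AB Rh+ child with a type-A mother.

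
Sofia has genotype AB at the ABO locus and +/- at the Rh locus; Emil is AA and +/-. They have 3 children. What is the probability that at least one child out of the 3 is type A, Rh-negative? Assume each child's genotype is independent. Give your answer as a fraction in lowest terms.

169/512

ABO cross AB × AA → 1/2 A, 1/2 AB.
Rh cross +/- × +/- → 3/4 Rh+, 1/4 Rh-; so P(type A, Rh-negative) = 1/2 × 1/4 = 1/8 per child.
P(none) = (7/8)^3 = 343/512; P(at least one) = 1 − 343/512 = 169/512.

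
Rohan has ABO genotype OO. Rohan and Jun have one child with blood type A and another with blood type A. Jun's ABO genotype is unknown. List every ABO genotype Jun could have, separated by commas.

For each candidate genotype of Jun, check whether crossing it with OO can produce every observed child phenotype.
  AA → possible child types {A} ✓
  AB → possible child types {A, B} ✓
  AO → possible child types {O, A} ✓
  BB → possible child types {B} ✗
  BO → possible child types {O, B} ✗
  OO → possible child types {O} ✗

AA, AB, AO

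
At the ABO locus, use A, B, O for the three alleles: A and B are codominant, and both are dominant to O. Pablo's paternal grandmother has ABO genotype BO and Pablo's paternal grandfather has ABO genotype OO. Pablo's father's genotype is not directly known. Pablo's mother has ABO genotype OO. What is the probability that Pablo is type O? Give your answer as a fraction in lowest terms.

3/4

Pablo's father's ABO genotype from BO × OO: 1/2 BO, 1/2 OO.
Crossing each possibility with the mother OO and summing P(type O): 1/2·1/2 + 1/2·1 = 3/4.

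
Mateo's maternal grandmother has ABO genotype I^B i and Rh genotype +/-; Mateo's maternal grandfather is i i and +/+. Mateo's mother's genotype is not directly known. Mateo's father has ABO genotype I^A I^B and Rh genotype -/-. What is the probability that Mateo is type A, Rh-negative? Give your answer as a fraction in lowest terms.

3/32

Mateo's mother's ABO genotype from I^B i × i i: 1/2 I^B i, 1/2 i i.
Crossing each possibility with the father I^A I^B and summing P(type A): 1/2·1/4 + 1/2·1/2 = 3/8.
Similarly for Rh via the mother's Rh distribution: P(Rh-) = 1/4.
Independent loci: 3/8 × 1/4 = 3/32.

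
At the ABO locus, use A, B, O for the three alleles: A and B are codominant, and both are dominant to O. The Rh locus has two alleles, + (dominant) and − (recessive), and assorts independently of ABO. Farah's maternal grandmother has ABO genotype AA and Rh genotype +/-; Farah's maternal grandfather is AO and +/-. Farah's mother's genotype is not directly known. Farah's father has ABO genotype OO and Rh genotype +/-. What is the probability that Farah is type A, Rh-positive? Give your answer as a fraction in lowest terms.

Farah's mother's ABO genotype from AA × AO: 1/2 AA, 1/2 AO.
Crossing each possibility with the father OO and summing P(type A): 1/2·1 + 1/2·1/2 = 3/4.
Similarly for Rh via the mother's Rh distribution: P(Rh+) = 3/4.
Independent loci: 3/4 × 3/4 = 9/16.

9/16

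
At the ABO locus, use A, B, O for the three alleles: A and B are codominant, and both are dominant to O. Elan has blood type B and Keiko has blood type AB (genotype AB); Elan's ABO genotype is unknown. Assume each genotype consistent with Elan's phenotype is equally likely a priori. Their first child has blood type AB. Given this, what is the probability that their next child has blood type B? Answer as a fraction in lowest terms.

1/2

Possible genotypes: Elan ∈ {BB, BO}; Keiko ∈ {AB}.
Weight each parental genotype pair by prior × P(type-AB child):
  BB × AB: posterior weight 2/3; P(next child type B) = 1/2.
  BO × AB: posterior weight 1/3; P(next child type B) = 1/2.
Weighted sum = 1/2.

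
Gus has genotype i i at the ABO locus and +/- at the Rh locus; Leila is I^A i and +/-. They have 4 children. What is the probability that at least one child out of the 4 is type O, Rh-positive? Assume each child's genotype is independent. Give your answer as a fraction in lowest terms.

3471/4096

ABO cross i i × I^A i → 1/2 O, 1/2 A.
Rh cross +/- × +/- → 3/4 Rh+, 1/4 Rh-; so P(type O, Rh-positive) = 1/2 × 3/4 = 3/8 per child.
P(none) = (5/8)^4 = 625/4096; P(at least one) = 1 − 625/4096 = 3471/4096.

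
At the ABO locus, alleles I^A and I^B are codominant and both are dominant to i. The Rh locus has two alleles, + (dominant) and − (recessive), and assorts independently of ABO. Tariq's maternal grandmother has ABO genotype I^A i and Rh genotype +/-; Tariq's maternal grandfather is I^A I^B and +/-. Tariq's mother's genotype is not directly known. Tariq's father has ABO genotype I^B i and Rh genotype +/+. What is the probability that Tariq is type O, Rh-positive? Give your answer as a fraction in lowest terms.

Tariq's mother's ABO genotype from I^A i × I^A I^B: 1/4 I^A I^A, 1/4 I^A I^B, 1/4 I^A i, 1/4 I^B i.
Crossing each possibility with the father I^B i and summing P(type O): 1/4·0 + 1/4·0 + 1/4·1/4 + 1/4·1/4 = 1/8.
Similarly for Rh via the mother's Rh distribution: P(Rh+) = 1.
Independent loci: 1/8 × 1 = 1/8.

1/8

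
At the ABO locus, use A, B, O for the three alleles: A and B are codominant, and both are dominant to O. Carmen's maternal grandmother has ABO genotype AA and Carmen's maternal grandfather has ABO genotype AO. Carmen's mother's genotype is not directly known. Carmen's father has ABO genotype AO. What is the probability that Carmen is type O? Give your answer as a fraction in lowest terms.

1/8

Carmen's mother's ABO genotype from AA × AO: 1/2 AA, 1/2 AO.
Crossing each possibility with the father AO and summing P(type O): 1/2·0 + 1/2·1/4 = 1/8.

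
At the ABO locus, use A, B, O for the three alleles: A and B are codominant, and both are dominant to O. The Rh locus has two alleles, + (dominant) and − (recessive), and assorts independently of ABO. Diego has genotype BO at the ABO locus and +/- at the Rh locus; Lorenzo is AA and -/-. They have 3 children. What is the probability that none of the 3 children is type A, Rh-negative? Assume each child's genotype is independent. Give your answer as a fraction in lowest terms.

ABO cross BO × AA → 1/2 A, 1/2 AB.
Rh cross +/- × -/- → 1/2 Rh+, 1/2 Rh-; so P(type A, Rh-negative) = 1/2 × 1/2 = 1/4 per child.
P(not type A, Rh-negative) = 3/4 for one child; (3/4)^3 = 27/64.

27/64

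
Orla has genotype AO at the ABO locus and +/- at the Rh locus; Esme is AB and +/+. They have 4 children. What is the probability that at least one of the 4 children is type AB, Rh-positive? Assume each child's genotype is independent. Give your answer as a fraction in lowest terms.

ABO cross AO × AB → 1/2 A, 1/4 B, 1/4 AB.
Rh cross +/- × +/+ → 1 Rh+; so P(type AB, Rh-positive) = 1/4 × 1 = 1/4 per child.
P(none) = (3/4)^4 = 81/256; P(at least one) = 1 − 81/256 = 175/256.

175/256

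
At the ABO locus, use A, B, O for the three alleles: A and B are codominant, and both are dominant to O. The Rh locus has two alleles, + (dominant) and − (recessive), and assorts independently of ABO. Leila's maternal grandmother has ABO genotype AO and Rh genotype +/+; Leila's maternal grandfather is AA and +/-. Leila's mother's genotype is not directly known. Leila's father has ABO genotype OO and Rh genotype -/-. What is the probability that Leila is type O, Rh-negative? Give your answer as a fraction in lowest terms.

Leila's mother's ABO genotype from AO × AA: 1/2 AA, 1/2 AO.
Crossing each possibility with the father OO and summing P(type O): 1/2·0 + 1/2·1/2 = 1/4.
Similarly for Rh via the mother's Rh distribution: P(Rh-) = 1/4.
Independent loci: 1/4 × 1/4 = 1/16.

1/16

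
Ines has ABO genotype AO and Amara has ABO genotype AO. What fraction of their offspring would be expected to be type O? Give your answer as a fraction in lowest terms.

ABO cross AO × AO → offspring phenotypes: 1/4 O, 3/4 A.
So P(type O) = 1/4.

1/4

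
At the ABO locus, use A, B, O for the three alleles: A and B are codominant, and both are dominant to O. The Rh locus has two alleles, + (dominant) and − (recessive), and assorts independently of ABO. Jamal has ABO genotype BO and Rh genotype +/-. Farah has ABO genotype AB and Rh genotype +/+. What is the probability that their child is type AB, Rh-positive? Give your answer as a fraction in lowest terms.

ABO cross BO × AB → offspring phenotypes: 1/4 A, 1/2 B, 1/4 AB.
Rh cross +/- × +/+ → 1 Rh+.
Independent loci: P(type AB, Rh-positive) = 1/4 × 1 = 1/4.

1/4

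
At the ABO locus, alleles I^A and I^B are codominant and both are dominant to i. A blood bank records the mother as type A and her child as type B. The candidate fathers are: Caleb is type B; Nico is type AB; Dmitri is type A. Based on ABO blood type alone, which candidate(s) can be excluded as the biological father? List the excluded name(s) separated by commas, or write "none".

A candidate is excluded only if no genotype consistent with his phenotype could produce a type B child with a type A mother.
Dmitri (type A): no genotype consistent with that phenotype can produce a type-B child with a type-A mother.

Dmitri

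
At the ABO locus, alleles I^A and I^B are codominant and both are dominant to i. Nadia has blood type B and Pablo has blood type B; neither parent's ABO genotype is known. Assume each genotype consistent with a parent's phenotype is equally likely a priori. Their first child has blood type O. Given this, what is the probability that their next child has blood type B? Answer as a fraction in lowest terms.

Possible genotypes: Nadia ∈ {I^B I^B, I^B i}; Pablo ∈ {I^B I^B, I^B i}.
Weight each parental genotype pair by prior × P(type-O child):
  I^B i × I^B i: posterior weight 1; P(next child type B) = 3/4.
Weighted sum = 3/4.

3/4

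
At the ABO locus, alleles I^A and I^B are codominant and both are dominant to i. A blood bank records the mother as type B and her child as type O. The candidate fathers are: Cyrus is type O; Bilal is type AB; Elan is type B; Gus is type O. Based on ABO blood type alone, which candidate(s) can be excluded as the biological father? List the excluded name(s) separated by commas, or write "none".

Bilal

A candidate is excluded only if no genotype consistent with his phenotype could produce a type O child with a type B mother.
Bilal (type AB): no genotype consistent with that phenotype can produce a type-O child with a type-B mother.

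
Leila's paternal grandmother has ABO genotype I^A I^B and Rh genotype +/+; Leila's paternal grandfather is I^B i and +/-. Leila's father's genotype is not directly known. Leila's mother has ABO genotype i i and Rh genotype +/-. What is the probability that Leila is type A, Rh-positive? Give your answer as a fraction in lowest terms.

Leila's father's ABO genotype from I^A I^B × I^B i: 1/4 I^A I^B, 1/4 I^A i, 1/4 I^B I^B, 1/4 I^B i.
Crossing each possibility with the mother i i and summing P(type A): 1/4·1/2 + 1/4·1/2 + 1/4·0 + 1/4·0 = 1/4.
Similarly for Rh via the father's Rh distribution: P(Rh+) = 7/8.
Independent loci: 1/4 × 7/8 = 7/32.

7/32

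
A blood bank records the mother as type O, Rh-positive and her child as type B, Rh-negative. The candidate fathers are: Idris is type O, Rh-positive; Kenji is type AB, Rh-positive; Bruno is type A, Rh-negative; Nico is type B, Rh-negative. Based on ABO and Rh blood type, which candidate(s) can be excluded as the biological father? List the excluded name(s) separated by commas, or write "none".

A candidate is excluded only if no genotype consistent with his phenotype could produce a type B, Rh-negative child with a type O, Rh-positive mother.
Idris (type O, Rh+): no genotype consistent with that phenotype can produce a type-B Rh- child with a type-O mother.
Bruno (type A, Rh-): no genotype consistent with that phenotype can produce a type-B Rh- child with a type-O mother.

Idris, Bruno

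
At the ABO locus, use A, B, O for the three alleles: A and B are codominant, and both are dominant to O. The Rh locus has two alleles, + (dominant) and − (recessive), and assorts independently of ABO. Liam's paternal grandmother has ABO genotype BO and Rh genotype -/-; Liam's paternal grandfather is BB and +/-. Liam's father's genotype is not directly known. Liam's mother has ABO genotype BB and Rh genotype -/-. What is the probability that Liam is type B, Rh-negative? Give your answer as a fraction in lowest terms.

Liam's father's ABO genotype from BO × BB: 1/2 BB, 1/2 BO.
Crossing each possibility with the mother BB and summing P(type B): 1/2·1 + 1/2·1 = 1.
Similarly for Rh via the father's Rh distribution: P(Rh-) = 3/4.
Independent loci: 1 × 3/4 = 3/4.

3/4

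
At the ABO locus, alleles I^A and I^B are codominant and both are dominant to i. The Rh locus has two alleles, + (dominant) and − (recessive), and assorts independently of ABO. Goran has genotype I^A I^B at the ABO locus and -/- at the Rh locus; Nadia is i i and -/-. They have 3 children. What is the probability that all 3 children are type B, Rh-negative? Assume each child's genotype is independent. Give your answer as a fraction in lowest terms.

ABO cross I^A I^B × i i → 1/2 A, 1/2 B.
Rh cross -/- × -/- → 1 Rh-; so P(type B, Rh-negative) = 1/2 × 1 = 1/2 per child.
All 3 independent: (1/2)^3 = 1/8.

1/8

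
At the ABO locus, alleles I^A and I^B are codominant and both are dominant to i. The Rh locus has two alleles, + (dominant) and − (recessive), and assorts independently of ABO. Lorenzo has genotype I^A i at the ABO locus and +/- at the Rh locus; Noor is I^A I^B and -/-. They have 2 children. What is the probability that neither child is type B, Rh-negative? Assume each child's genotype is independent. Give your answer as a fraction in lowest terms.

49/64

ABO cross I^A i × I^A I^B → 1/2 A, 1/4 B, 1/4 AB.
Rh cross +/- × -/- → 1/2 Rh+, 1/2 Rh-; so P(type B, Rh-negative) = 1/4 × 1/2 = 1/8 per child.
P(not type B, Rh-negative) = 7/8 for one child; (7/8)^2 = 49/64.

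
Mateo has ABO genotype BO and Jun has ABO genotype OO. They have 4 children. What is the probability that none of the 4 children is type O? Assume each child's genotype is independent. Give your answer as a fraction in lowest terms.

ABO cross BO × OO → 1/2 O, 1/2 B.
So P(type O) = 1/2 per child.
P(not type O) = 1/2 for one child; (1/2)^4 = 1/16.

1/16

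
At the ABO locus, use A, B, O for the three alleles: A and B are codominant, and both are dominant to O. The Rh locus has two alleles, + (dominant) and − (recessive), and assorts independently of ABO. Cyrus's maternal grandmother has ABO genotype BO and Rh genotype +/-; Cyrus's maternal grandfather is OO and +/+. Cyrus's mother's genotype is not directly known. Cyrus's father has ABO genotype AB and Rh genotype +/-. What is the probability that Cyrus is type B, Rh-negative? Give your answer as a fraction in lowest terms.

1/16

Cyrus's mother's ABO genotype from BO × OO: 1/2 BO, 1/2 OO.
Crossing each possibility with the father AB and summing P(type B): 1/2·1/2 + 1/2·1/2 = 1/2.
Similarly for Rh via the mother's Rh distribution: P(Rh-) = 1/8.
Independent loci: 1/2 × 1/8 = 1/16.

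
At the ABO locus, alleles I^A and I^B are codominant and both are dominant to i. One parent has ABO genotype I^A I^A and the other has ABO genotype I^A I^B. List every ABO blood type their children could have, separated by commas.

A, AB

Gametes from I^A I^A × I^A I^B give offspring ABO genotypes I^A I^A, I^A I^B, i.e. phenotypes A, AB.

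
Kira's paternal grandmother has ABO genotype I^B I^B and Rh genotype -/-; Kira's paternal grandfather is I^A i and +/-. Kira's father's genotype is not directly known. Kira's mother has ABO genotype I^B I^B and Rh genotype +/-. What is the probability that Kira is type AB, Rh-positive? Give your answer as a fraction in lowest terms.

Kira's father's ABO genotype from I^B I^B × I^A i: 1/2 I^A I^B, 1/2 I^B i.
Crossing each possibility with the mother I^B I^B and summing P(type AB): 1/2·1/2 + 1/2·0 = 1/4.
Similarly for Rh via the father's Rh distribution: P(Rh+) = 5/8.
Independent loci: 1/4 × 5/8 = 5/32.

5/32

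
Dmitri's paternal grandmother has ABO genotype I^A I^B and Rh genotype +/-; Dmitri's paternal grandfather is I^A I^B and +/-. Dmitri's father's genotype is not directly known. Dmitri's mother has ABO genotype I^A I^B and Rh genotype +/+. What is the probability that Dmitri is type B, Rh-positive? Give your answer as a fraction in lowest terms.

Dmitri's father's ABO genotype from I^A I^B × I^A I^B: 1/4 I^A I^A, 1/2 I^A I^B, 1/4 I^B I^B.
Crossing each possibility with the mother I^A I^B and summing P(type B): 1/4·0 + 1/2·1/4 + 1/4·1/2 = 1/4.
Similarly for Rh via the father's Rh distribution: P(Rh+) = 1.
Independent loci: 1/4 × 1 = 1/4.

1/4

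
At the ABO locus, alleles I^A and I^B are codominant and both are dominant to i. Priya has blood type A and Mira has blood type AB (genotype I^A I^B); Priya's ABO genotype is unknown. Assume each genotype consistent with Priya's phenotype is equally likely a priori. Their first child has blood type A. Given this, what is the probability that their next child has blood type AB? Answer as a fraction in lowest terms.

Possible genotypes: Priya ∈ {I^A I^A, I^A i}; Mira ∈ {I^A I^B}.
Weight each parental genotype pair by prior × P(type-A child):
  I^A I^A × I^A I^B: posterior weight 1/2; P(next child type AB) = 1/2.
  I^A i × I^A I^B: posterior weight 1/2; P(next child type AB) = 1/4.
Weighted sum = 3/8.

3/8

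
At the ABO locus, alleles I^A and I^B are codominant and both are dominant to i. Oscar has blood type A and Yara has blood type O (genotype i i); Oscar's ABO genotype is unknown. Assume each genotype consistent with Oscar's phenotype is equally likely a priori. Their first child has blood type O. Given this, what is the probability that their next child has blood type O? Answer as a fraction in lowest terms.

1/2

Possible genotypes: Oscar ∈ {I^A I^A, I^A i}; Yara ∈ {i i}.
Weight each parental genotype pair by prior × P(type-O child):
  I^A i × i i: posterior weight 1; P(next child type O) = 1/2.
Weighted sum = 1/2.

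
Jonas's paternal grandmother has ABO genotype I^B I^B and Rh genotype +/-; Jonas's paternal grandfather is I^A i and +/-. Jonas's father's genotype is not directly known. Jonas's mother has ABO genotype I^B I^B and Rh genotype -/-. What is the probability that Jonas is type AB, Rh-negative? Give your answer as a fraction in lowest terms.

Jonas's father's ABO genotype from I^B I^B × I^A i: 1/2 I^A I^B, 1/2 I^B i.
Crossing each possibility with the mother I^B I^B and summing P(type AB): 1/2·1/2 + 1/2·0 = 1/4.
Similarly for Rh via the father's Rh distribution: P(Rh-) = 1/2.
Independent loci: 1/4 × 1/2 = 1/8.

1/8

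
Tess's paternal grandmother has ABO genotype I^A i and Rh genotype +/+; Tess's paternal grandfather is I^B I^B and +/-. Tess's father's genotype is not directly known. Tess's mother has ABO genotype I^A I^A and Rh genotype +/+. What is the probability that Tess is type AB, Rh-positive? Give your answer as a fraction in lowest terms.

Tess's father's ABO genotype from I^A i × I^B I^B: 1/2 I^A I^B, 1/2 I^B i.
Crossing each possibility with the mother I^A I^A and summing P(type AB): 1/2·1/2 + 1/2·1/2 = 1/2.
Similarly for Rh via the father's Rh distribution: P(Rh+) = 1.
Independent loci: 1/2 × 1 = 1/2.

1/2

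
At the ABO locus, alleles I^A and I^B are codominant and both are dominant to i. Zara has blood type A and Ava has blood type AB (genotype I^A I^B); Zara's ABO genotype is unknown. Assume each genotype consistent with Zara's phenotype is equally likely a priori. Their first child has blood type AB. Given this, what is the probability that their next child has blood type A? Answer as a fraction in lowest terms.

1/2

Possible genotypes: Zara ∈ {I^A I^A, I^A i}; Ava ∈ {I^A I^B}.
Weight each parental genotype pair by prior × P(type-AB child):
  I^A I^A × I^A I^B: posterior weight 2/3; P(next child type A) = 1/2.
  I^A i × I^A I^B: posterior weight 1/3; P(next child type A) = 1/2.
Weighted sum = 1/2.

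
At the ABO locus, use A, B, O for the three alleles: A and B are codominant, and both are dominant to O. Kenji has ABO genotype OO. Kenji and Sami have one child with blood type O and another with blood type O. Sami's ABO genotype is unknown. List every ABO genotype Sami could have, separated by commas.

For each candidate genotype of Sami, check whether crossing it with OO can produce every observed child phenotype.
  AA → possible child types {A} ✗
  AB → possible child types {A, B} ✗
  AO → possible child types {O, A} ✓
  BB → possible child types {B} ✗
  BO → possible child types {O, B} ✓
  OO → possible child types {O} ✓

AO, BO, OO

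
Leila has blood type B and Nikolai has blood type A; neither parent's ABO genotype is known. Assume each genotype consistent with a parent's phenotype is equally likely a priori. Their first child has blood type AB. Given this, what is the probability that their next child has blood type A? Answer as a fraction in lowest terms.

Possible genotypes: Leila ∈ {BB, BO}; Nikolai ∈ {AA, AO}.
Weight each parental genotype pair by prior × P(type-AB child):
  BB × AA: posterior weight 4/9; P(next child type A) = 0.
  BB × AO: posterior weight 2/9; P(next child type A) = 0.
  BO × AA: posterior weight 2/9; P(next child type A) = 1/2.
  BO × AO: posterior weight 1/9; P(next child type A) = 1/4.
Weighted sum = 5/36.

5/36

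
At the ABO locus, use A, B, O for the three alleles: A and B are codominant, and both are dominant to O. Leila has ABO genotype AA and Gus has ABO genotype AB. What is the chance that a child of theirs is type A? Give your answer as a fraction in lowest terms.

ABO cross AA × AB → offspring phenotypes: 1/2 A, 1/2 AB.
So P(type A) = 1/2.

1/2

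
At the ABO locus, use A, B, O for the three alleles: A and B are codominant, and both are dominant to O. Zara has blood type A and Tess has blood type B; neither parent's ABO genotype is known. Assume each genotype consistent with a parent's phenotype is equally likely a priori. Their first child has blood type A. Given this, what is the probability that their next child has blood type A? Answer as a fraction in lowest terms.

5/12

Possible genotypes: Zara ∈ {AA, AO}; Tess ∈ {BB, BO}.
Weight each parental genotype pair by prior × P(type-A child):
  AA × BO: posterior weight 2/3; P(next child type A) = 1/2.
  AO × BO: posterior weight 1/3; P(next child type A) = 1/4.
Weighted sum = 5/12.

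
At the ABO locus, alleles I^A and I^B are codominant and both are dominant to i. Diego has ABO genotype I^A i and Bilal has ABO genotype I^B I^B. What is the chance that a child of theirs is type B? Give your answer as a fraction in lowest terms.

ABO cross I^A i × I^B I^B → offspring phenotypes: 1/2 B, 1/2 AB.
So P(type B) = 1/2.

1/2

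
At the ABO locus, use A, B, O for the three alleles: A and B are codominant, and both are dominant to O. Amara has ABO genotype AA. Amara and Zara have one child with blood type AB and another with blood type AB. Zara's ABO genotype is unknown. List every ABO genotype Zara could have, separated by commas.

AB, BB, BO

For each candidate genotype of Zara, check whether crossing it with AA can produce every observed child phenotype.
  AA → possible child types {A} ✗
  AB → possible child types {A, AB} ✓
  AO → possible child types {A} ✗
  BB → possible child types {AB} ✓
  BO → possible child types {A, AB} ✓
  OO → possible child types {A} ✗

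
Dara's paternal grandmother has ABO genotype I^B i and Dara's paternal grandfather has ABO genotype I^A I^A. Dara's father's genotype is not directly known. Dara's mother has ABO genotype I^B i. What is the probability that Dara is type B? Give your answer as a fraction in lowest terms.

3/8

Dara's father's ABO genotype from I^B i × I^A I^A: 1/2 I^A I^B, 1/2 I^A i.
Crossing each possibility with the mother I^B i and summing P(type B): 1/2·1/2 + 1/2·1/4 = 3/8.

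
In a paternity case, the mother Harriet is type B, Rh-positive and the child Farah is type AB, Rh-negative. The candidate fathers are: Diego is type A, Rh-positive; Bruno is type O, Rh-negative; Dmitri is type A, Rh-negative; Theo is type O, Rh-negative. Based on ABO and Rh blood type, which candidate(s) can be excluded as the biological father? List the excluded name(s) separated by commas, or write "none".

Bruno, Theo

A candidate is excluded only if no genotype consistent with his phenotype could produce a type AB, Rh-negative child with a type B, Rh-positive mother.
Bruno (type O, Rh-): no genotype consistent with that phenotype can produce a type-AB Rh- child with a type-B mother.
Theo (type O, Rh-): no genotype consistent with that phenotype can produce a type-AB Rh- child with a type-B mother.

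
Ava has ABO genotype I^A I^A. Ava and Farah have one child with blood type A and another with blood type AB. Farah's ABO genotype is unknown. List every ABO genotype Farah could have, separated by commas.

For each candidate genotype of Farah, check whether crossing it with I^A I^A can produce every observed child phenotype.
  I^A I^A → possible child types {A} ✗
  I^A I^B → possible child types {A, AB} ✓
  I^A i → possible child types {A} ✗
  I^B I^B → possible child types {AB} ✗
  I^B i → possible child types {A, AB} ✓
  i i → possible child types {A} ✗

I^A I^B, I^B i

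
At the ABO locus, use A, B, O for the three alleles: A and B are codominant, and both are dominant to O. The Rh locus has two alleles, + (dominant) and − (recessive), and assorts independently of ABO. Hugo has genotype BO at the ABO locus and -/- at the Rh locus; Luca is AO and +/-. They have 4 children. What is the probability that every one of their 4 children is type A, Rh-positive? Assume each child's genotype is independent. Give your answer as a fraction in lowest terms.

1/4096

ABO cross BO × AO → 1/4 O, 1/4 A, 1/4 B, 1/4 AB.
Rh cross -/- × +/- → 1/2 Rh+, 1/2 Rh-; so P(type A, Rh-positive) = 1/4 × 1/2 = 1/8 per child.
All 4 independent: (1/8)^4 = 1/4096.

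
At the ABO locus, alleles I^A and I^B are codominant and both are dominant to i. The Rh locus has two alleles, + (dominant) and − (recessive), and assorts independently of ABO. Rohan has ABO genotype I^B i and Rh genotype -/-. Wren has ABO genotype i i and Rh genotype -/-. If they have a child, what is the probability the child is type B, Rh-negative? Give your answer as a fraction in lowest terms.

1/2

ABO cross I^B i × i i → offspring phenotypes: 1/2 O, 1/2 B.
Rh cross -/- × -/- → 1 Rh-.
Independent loci: P(type B, Rh-negative) = 1/2 × 1 = 1/2.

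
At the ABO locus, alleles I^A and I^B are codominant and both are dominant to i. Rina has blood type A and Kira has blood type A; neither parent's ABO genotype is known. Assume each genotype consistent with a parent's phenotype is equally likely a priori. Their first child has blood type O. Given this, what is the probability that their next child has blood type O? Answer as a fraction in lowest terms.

Possible genotypes: Rina ∈ {I^A I^A, I^A i}; Kira ∈ {I^A I^A, I^A i}.
Weight each parental genotype pair by prior × P(type-O child):
  I^A i × I^A i: posterior weight 1; P(next child type O) = 1/4.
Weighted sum = 1/4.

1/4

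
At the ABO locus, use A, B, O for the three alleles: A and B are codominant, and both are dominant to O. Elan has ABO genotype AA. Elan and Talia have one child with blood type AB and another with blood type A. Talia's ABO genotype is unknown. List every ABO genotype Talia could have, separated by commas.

AB, BO

For each candidate genotype of Talia, check whether crossing it with AA can produce every observed child phenotype.
  AA → possible child types {A} ✗
  AB → possible child types {A, AB} ✓
  AO → possible child types {A} ✗
  BB → possible child types {AB} ✗
  BO → possible child types {A, AB} ✓
  OO → possible child types {A} ✗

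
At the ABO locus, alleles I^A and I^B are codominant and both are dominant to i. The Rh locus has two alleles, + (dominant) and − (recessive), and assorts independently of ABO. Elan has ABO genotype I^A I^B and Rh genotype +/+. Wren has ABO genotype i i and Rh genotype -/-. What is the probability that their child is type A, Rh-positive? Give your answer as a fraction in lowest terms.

1/2

ABO cross I^A I^B × i i → offspring phenotypes: 1/2 A, 1/2 B.
Rh cross +/+ × -/- → 1 Rh+.
Independent loci: P(type A, Rh-positive) = 1/2 × 1 = 1/2.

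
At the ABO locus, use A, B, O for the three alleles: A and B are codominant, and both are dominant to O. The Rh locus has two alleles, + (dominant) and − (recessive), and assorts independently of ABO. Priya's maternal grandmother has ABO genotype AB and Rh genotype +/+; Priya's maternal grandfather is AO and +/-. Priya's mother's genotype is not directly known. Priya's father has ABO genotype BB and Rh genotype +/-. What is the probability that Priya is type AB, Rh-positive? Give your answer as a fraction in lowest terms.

Priya's mother's ABO genotype from AB × AO: 1/4 AA, 1/4 AB, 1/4 AO, 1/4 BO.
Crossing each possibility with the father BB and summing P(type AB): 1/4·1 + 1/4·1/2 + 1/4·1/2 + 1/4·0 = 1/2.
Similarly for Rh via the mother's Rh distribution: P(Rh+) = 7/8.
Independent loci: 1/2 × 7/8 = 7/16.

7/16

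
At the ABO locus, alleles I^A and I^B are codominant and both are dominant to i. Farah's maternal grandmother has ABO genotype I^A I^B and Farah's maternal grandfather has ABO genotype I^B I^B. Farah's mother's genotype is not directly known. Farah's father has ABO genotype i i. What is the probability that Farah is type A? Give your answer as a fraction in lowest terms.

Farah's mother's ABO genotype from I^A I^B × I^B I^B: 1/2 I^A I^B, 1/2 I^B I^B.
Crossing each possibility with the father i i and summing P(type A): 1/2·1/2 + 1/2·0 = 1/4.

1/4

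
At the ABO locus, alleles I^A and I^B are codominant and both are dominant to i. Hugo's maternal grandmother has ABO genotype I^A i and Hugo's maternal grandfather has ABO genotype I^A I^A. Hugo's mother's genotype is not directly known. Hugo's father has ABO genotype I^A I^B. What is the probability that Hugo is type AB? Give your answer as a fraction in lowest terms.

3/8

Hugo's mother's ABO genotype from I^A i × I^A I^A: 1/2 I^A I^A, 1/2 I^A i.
Crossing each possibility with the father I^A I^B and summing P(type AB): 1/2·1/2 + 1/2·1/4 = 3/8.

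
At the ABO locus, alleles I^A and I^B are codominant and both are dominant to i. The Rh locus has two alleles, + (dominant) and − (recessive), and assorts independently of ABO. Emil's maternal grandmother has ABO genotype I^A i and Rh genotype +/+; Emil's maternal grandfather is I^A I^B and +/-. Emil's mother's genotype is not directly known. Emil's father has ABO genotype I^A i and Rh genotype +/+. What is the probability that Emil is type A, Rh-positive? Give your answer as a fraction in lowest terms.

Emil's mother's ABO genotype from I^A i × I^A I^B: 1/4 I^A I^A, 1/4 I^A I^B, 1/4 I^A i, 1/4 I^B i.
Crossing each possibility with the father I^A i and summing P(type A): 1/4·1 + 1/4·1/2 + 1/4·3/4 + 1/4·1/4 = 5/8.
Similarly for Rh via the mother's Rh distribution: P(Rh+) = 1.
Independent loci: 5/8 × 1 = 5/8.

5/8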